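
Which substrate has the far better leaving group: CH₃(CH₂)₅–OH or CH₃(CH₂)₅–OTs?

From CH₃(CH₂)₅–OH the departing group would be OH⁻ (pKₐ(H₂O) ≈ 15.7). Strong base; essentially never leaves without prior activation.
From CH₃(CH₂)₅–OTs the leaving group is OTs⁻ (pKₐ(p-CH₃C₆H₄SO₃H (TsOH)) ≈ -2.8). Resonance-delocalised arenesulfonate.
(In practice CH₃(CH₂)₅–OTs is made from CH₃(CH₂)₅–OH by treatment with TsCl / pyridine, converting the hydroxyl into a tosylate.)

CH₃(CH₂)₅–OTs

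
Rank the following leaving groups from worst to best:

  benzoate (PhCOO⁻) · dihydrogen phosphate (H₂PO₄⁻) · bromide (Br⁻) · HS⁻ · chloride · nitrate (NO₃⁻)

Leaving-group ability tracks the stability of the departed species; conjugate-acid pKₐ is the usual yardstick (lower pKₐ → better LG).
bromide (Br⁻): pKₐ(HBr) ≈ -9
chloride: pKₐ(HCl) ≈ -7
nitrate (NO₃⁻): pKₐ(HNO₃) ≈ -1.3
dihydrogen phosphate (H₂PO₄⁻): pKₐ(H₃PO₄) ≈ 2.1
benzoate (PhCOO⁻): pKₐ(C₆H₅COOH) ≈ 4.2
HS⁻: pKₐ(H₂S) ≈ 7
The question asks for worst first, so the sequence is read in increasing leaving-group ability.

HS⁻ < benzoate (PhCOO⁻) < dihydrogen phosphate (H₂PO₄⁻) < nitrate (NO₃⁻) < chloride < bromide (Br⁻)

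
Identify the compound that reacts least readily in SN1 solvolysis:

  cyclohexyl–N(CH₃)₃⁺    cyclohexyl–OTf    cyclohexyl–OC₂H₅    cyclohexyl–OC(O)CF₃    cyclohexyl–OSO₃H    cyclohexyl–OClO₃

cyclohexyl–OC₂H₅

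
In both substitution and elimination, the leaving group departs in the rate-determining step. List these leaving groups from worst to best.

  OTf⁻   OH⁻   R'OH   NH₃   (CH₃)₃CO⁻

Rank by basicity of the departing species: weakest base leaves most easily.
OTf⁻: pKₐ(CF₃SO₃H (triflic acid)) ≈ -14
R'OH: pKₐ(R'OH₂⁺) ≈ -2.4
NH₃: pKₐ(NH₄⁺) ≈ 9.2
OH⁻: pKₐ(H₂O) ≈ 15.7
(CH₃)₃CO⁻: pKₐ(t-BuOH) ≈ 18
Reversing gives the worst-to-best order requested.

(CH₃)₃CO⁻ < OH⁻ < NH₃ < R'OH < OTf⁻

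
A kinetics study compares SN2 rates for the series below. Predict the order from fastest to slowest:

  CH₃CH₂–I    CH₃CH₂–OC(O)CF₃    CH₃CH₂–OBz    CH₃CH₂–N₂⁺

With the same alkyl group throughout, only the leaving group differentiates the rates.
The more stable X⁻ (or X) is on its own — i.e. the weaker a base it is — the better a leaving group it makes.
CH₃CH₂–N₂⁺ loses N₂: no meaningful conjugate acid; N₂ departs as an exceptionally stable neutral molecule
CH₃CH₂–I loses I⁻: pKₐ(HI) ≈ -10
CH₃CH₂–OC(O)CF₃ loses CF₃COO⁻: pKₐ(CF₃COOH) ≈ 0.2
CH₃CH₂–OBz loses PhCOO⁻: pKₐ(C₆H₅COOH) ≈ 4.2

CH₃CH₂–N₂⁺ > CH₃CH₂–I > CH₃CH₂–OC(O)CF₃ > CH₃CH₂–OBz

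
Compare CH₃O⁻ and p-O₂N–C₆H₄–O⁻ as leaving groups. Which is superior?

p-O₂N–C₆H₄–O⁻ is the better leaving group.
pKₐ(p-nitrophenol) ≈ 7.2 versus pKₐ(CH₃OH) ≈ 15.5: p-O₂N–C₆H₄–O⁻ is the much weaker base.
Nitro group delocalises the charge; the classic chromogenic LG.

p-O₂N–C₆H₄–O⁻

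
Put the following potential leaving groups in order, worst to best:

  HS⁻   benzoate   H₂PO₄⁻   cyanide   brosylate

Leaving-group ability tracks the stability of the departed species; conjugate-acid pKₐ is the usual yardstick (lower pKₐ → better LG).
brosylate: pKₐ(p-BrC₆H₄SO₃H) ≈ -2.8
H₂PO₄⁻: pKₐ(H₃PO₄) ≈ 2.1
benzoate: pKₐ(C₆H₅COOH) ≈ 4.2
HS⁻: pKₐ(H₂S) ≈ 7
cyanide: pKₐ(HCN) ≈ 9.2
The question asks for worst first, so the sequence is read in increasing leaving-group ability.

cyanide < HS⁻ < benzoate < H₂PO₄⁻ < brosylate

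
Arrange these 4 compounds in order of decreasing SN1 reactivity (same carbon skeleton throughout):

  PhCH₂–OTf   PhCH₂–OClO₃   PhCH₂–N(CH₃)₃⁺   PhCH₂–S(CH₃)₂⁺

PhCH₂–OTf > PhCH₂–OClO₃ > PhCH₂–S(CH₃)₂⁺ > PhCH₂–N(CH₃)₃⁺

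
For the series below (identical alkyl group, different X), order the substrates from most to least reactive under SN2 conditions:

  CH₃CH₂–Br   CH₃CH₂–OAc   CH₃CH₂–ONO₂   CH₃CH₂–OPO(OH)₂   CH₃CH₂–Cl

Identical carbon frameworks mean the comparison reduces to leaving-group quality.
Leaving-group ability tracks the stability of the departed species; conjugate-acid pKₐ is the usual yardstick (lower pKₐ → better LG).
CH₃CH₂–Br loses Br⁻: pKₐ(HBr) ≈ -9
CH₃CH₂–Cl loses Cl⁻: pKₐ(HCl) ≈ -7
CH₃CH₂–ONO₂ loses NO₃⁻: pKₐ(HNO₃) ≈ -1.3
CH₃CH₂–OPO(OH)₂ loses H₂PO₄⁻: pKₐ(H₃PO₄) ≈ 2.1
CH₃CH₂–OAc loses AcO⁻: pKₐ(CH₃COOH) ≈ 4.8

CH₃CH₂–Br > CH₃CH₂–Cl > CH₃CH₂–ONO₂ > CH₃CH₂–OPO(OH)₂ > CH₃CH₂–OAc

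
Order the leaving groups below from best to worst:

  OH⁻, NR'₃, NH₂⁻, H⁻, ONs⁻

Rank by basicity of the departing species: weakest base leaves most easily.
ONs⁻: pKₐ(p-O₂NC₆H₄SO₃H) ≈ -3.5 — p-nitro group further stabilises the sulfonate
NR'₃: pKₐ(R'₃NH⁺) ≈ 10.7
OH⁻: pKₐ(H₂O) ≈ 15.7
H⁻: pKₐ(H₂) ≈ 36 — extremely strong base; leaves only in special hydride-transfer contexts
NH₂⁻: pKₐ(NH₃) ≈ 38 — extremely strong base; never a leaving group

ONs⁻ > NR'₃ > OH⁻ > H⁻ > NH₂⁻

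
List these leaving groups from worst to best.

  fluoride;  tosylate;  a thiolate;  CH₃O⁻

CH₃O⁻ < a thiolate < fluoride < tosylate

Rank by basicity of the departing species: weakest base leaves most easily.
tosylate: pKₐ(p-CH₃C₆H₄SO₃H (TsOH)) ≈ -2.8
fluoride: pKₐ(HF) ≈ 3.2
a thiolate: pKₐ(RSH (a thiol)) ≈ 10.5
CH₃O⁻: pKₐ(CH₃OH) ≈ 15.5
Listed from poorest to best leaving group as asked.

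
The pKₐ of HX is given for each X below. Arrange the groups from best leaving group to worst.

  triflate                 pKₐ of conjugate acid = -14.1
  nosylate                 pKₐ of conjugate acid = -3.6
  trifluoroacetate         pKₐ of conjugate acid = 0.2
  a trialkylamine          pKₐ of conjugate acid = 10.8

triflate > nosylate > trifluoroacetate > a trialkylamine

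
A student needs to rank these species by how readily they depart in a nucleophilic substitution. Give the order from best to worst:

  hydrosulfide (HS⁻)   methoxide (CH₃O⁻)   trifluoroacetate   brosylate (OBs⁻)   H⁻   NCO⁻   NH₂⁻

brosylate (OBs⁻) > trifluoroacetate > NCO⁻ > hydrosulfide (HS⁻) > methoxide (CH₃O⁻) > H⁻ > NH₂⁻

A good leaving group is a weak base: the lower the pKₐ of its conjugate acid, the more readily it departs.
brosylate (OBs⁻): pKₐ(p-BrC₆H₄SO₃H) ≈ -2.8 — arenesulfonate with a p-bromo substituent
trifluoroacetate: pKₐ(CF₃COOH) ≈ 0.2 — strongly electron-withdrawing CF₃ stabilises the carboxylate
NCO⁻: pKₐ(HOCN) ≈ 3.5
hydrosulfide (HS⁻): pKₐ(H₂S) ≈ 7
methoxide (CH₃O⁻): pKₐ(CH₃OH) ≈ 15.5
H⁻: pKₐ(H₂) ≈ 36
NH₂⁻: pKₐ(NH₃) ≈ 38 — extremely strong base; never a leaving group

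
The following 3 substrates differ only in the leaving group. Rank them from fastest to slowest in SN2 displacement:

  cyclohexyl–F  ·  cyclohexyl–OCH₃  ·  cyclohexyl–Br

With the same alkyl group throughout, only the leaving group differentiates the rates.
The more stable X⁻ (or X) is on its own — i.e. the weaker a base it is — the better a leaving group it makes.
cyclohexyl–Br loses Br⁻: pKₐ(HBr) ≈ -9
cyclohexyl–F loses F⁻: pKₐ(HF) ≈ 3.2
cyclohexyl–OCH₃ loses CH₃O⁻: pKₐ(CH₃OH) ≈ 15.5

cyclohexyl–Br > cyclohexyl–F > cyclohexyl–OCH₃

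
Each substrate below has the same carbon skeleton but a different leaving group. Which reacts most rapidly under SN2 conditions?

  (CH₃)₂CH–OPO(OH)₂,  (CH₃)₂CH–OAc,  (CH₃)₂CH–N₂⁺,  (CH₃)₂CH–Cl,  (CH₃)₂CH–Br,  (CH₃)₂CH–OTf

With the same alkyl group throughout, only the leaving group differentiates the rates.
Rank by basicity of the departing species: weakest base leaves most easily.
(CH₃)₂CH–N₂⁺ loses N₂: no meaningful conjugate acid; N₂ departs as an exceptionally stable neutral molecule
(CH₃)₂CH–OTf loses OTf⁻: pKₐ(CF₃SO₃H (triflic acid)) ≈ -14
(CH₃)₂CH–Br loses Br⁻: pKₐ(HBr) ≈ -9
(CH₃)₂CH–Cl loses Cl⁻: pKₐ(HCl) ≈ -7
(CH₃)₂CH–OPO(OH)₂ loses H₂PO₄⁻: pKₐ(H₃PO₄) ≈ 2.1
(CH₃)₂CH–OAc loses AcO⁻: pKₐ(CH₃COOH) ≈ 4.8

(CH₃)₂CH–N₂⁺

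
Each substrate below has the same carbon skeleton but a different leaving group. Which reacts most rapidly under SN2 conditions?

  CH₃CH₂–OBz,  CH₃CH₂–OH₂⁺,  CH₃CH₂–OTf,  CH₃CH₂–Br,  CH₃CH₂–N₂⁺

The skeletons are identical, so relative rate is governed entirely by leaving-group ability.
The more stable X⁻ (or X) is on its own — i.e. the weaker a base it is — the better a leaving group it makes.
CH₃CH₂–N₂⁺ loses N₂: no meaningful conjugate acid; N₂ departs as an exceptionally stable neutral molecule
CH₃CH₂–OTf loses OTf⁻: pKₐ(CF₃SO₃H (triflic acid)) ≈ -14
CH₃CH₂–Br loses Br⁻: pKₐ(HBr) ≈ -9
CH₃CH₂–OH₂⁺ loses H₂O: pKₐ(H₃O⁺) ≈ -1.7
CH₃CH₂–OBz loses PhCOO⁻: pKₐ(C₆H₅COOH) ≈ 4.2

CH₃CH₂–N₂⁺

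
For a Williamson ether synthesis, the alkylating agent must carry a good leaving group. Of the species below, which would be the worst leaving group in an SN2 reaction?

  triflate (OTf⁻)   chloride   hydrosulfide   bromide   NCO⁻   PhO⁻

Rank by basicity of the departing species: weakest base leaves most easily.
triflate (OTf⁻): pKₐ(CF₃SO₃H (triflic acid)) ≈ -14
bromide: pKₐ(HBr) ≈ -9
chloride: pKₐ(HCl) ≈ -7
NCO⁻: pKₐ(HOCN) ≈ 3.5
hydrosulfide: pKₐ(H₂S) ≈ 7
PhO⁻: pKₐ(C₆H₅OH (phenol)) ≈ 10

PhO⁻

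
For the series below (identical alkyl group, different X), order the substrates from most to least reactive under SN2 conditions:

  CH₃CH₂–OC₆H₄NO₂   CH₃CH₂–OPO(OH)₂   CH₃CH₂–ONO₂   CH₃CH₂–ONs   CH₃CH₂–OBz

CH₃CH₂–ONs > CH₃CH₂–ONO₂ > CH₃CH₂–OPO(OH)₂ > CH₃CH₂–OBz > CH₃CH₂–OC₆H₄NO₂

Identical carbon frameworks mean the comparison reduces to leaving-group quality.
The more stable X⁻ (or X) is on its own — i.e. the weaker a base it is — the better a leaving group it makes.
CH₃CH₂–ONs loses ONs⁻: pKₐ(p-O₂NC₆H₄SO₃H) ≈ -3.5
CH₃CH₂–ONO₂ loses NO₃⁻: pKₐ(HNO₃) ≈ -1.3
CH₃CH₂–OPO(OH)₂ loses H₂PO₄⁻: pKₐ(H₃PO₄) ≈ 2.1
CH₃CH₂–OBz loses PhCOO⁻: pKₐ(C₆H₅COOH) ≈ 4.2
CH₃CH₂–OC₆H₄NO₂ loses p-O₂N–C₆H₄–O⁻: pKₐ(p-nitrophenol) ≈ 7.2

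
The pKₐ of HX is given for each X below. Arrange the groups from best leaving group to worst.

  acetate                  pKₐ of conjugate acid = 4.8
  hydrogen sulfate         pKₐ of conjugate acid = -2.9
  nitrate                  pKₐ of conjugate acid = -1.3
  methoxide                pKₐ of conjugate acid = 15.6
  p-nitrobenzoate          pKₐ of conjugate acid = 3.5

hydrogen sulfate > nitrate > p-nitrobenzoate > acetate > methoxide

Lower conjugate-acid pKₐ ⇒ weaker base ⇒ better leaving group.
Sorting by the given values: hydrogen sulfate (-2.9), nitrate (-1.3), p-nitrobenzoate (3.5), acetate (4.8), methoxide (15.6).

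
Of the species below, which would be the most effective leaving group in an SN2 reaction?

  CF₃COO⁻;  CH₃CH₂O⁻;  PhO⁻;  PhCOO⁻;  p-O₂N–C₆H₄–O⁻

Leaving-group ability tracks the stability of the departed species; conjugate-acid pKₐ is the usual yardstick (lower pKₐ → better LG).
CF₃COO⁻: pKₐ(CF₃COOH) ≈ 0.2
PhCOO⁻: pKₐ(C₆H₅COOH) ≈ 4.2
p-O₂N–C₆H₄–O⁻: pKₐ(p-nitrophenol) ≈ 7.2
PhO⁻: pKₐ(C₆H₅OH (phenol)) ≈ 10
CH₃CH₂O⁻: pKₐ(CH₃CH₂OH) ≈ 16

CF₃COO⁻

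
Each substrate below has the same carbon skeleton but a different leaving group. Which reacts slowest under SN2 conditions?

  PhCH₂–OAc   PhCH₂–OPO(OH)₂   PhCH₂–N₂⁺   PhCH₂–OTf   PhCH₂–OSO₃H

Identical carbon frameworks mean the comparison reduces to leaving-group quality.
A good leaving group is a weak base: the lower the pKₐ of its conjugate acid, the more readily it departs.
PhCH₂–N₂⁺ loses N₂: no meaningful conjugate acid; N₂ departs as an exceptionally stable neutral molecule
PhCH₂–OTf loses OTf⁻: pKₐ(CF₃SO₃H (triflic acid)) ≈ -14
PhCH₂–OSO₃H loses HSO₄⁻: pKₐ(H₂SO₄) ≈ -3
PhCH₂–OPO(OH)₂ loses H₂PO₄⁻: pKₐ(H₃PO₄) ≈ 2.1
PhCH₂–OAc loses AcO⁻: pKₐ(CH₃COOH) ≈ 4.8

PhCH₂–OAc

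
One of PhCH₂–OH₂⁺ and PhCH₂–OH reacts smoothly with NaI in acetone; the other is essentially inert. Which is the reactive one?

PhCH₂–OH₂⁺

From PhCH₂–OH the departing group would be OH⁻ (pKₐ(H₂O) ≈ 15.7). Strong base; essentially never leaves without prior activation.
From PhCH₂–OH₂⁺ the leaving group is H₂O (pKₐ(H₃O⁺) ≈ -1.7). Neutral; leaves from a protonated alcohol (R–OH₂⁺).
(In practice PhCH₂–OH₂⁺ is made from PhCH₂–OH by protonation with strong acid, converting the leaving group from hydroxide to neutral water.)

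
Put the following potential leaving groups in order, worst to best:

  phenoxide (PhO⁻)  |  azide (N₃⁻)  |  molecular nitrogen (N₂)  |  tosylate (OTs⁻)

phenoxide (PhO⁻) < azide (N₃⁻) < tosylate (OTs⁻) < molecular nitrogen (N₂)

Rank by basicity of the departing species: weakest base leaves most easily.
molecular nitrogen (N₂): no meaningful conjugate acid; N₂ departs as an exceptionally stable neutral molecule
tosylate (OTs⁻): pKₐ(p-CH₃C₆H₄SO₃H (TsOH)) ≈ -2.8 — resonance-delocalised arenesulfonate
azide (N₃⁻): pKₐ(HN₃) ≈ 4.7
phenoxide (PhO⁻): pKₐ(C₆H₅OH (phenol)) ≈ 10 — resonance into the ring helps, but still a poor LG
Listed from poorest to best leaving group as asked.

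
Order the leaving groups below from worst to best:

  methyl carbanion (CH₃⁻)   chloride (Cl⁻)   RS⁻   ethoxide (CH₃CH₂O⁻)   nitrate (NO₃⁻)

methyl carbanion (CH₃⁻) < ethoxide (CH₃CH₂O⁻) < RS⁻ < nitrate (NO₃⁻) < chloride (Cl⁻)

chloride (Cl⁻): pKₐ(HCl) ≈ -7
nitrate (NO₃⁻): pKₐ(HNO₃) ≈ -1.3 — resonance-delocalised over three oxygens
RS⁻: pKₐ(RSH (a thiol)) ≈ 10.5 — moderately basic; rarely leaves without activation
ethoxide (CH₃CH₂O⁻): pKₐ(CH₃CH₂OH) ≈ 16
methyl carbanion (CH₃⁻): pKₐ(CH₄) ≈ 48 — unstabilised carbanion; the worst conceivable leaving group
Listed from poorest to best leaving group as asked.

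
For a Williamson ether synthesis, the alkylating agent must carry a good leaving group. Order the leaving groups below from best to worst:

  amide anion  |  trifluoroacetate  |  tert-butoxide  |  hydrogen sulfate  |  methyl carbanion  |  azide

A good leaving group is a weak base: the lower the pKₐ of its conjugate acid, the more readily it departs.
hydrogen sulfate: pKₐ(H₂SO₄) ≈ -3 — conjugate base of a strong mineral acid
trifluoroacetate: pKₐ(CF₃COOH) ≈ 0.2 — strongly electron-withdrawing CF₃ stabilises the carboxylate
azide: pKₐ(HN₃) ≈ 4.7 — linear, resonance-stabilised
tert-butoxide: pKₐ(t-BuOH) ≈ 18
amide anion: pKₐ(NH₃) ≈ 38
methyl carbanion: pKₐ(CH₄) ≈ 48 — unstabilised carbanion; the worst conceivable leaving group

hydrogen sulfate > trifluoroacetate > azide > tert-butoxide > amide anion > methyl carbanion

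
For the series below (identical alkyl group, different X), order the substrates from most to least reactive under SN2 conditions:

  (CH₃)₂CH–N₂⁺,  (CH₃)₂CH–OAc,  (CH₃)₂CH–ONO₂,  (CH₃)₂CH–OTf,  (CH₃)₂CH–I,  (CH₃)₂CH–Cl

Same R in every case — rank the leaving groups.
Leaving-group ability tracks the stability of the departed species; conjugate-acid pKₐ is the usual yardstick (lower pKₐ → better LG).
(CH₃)₂CH–N₂⁺ loses N₂: no meaningful conjugate acid; N₂ departs as an exceptionally stable neutral molecule
(CH₃)₂CH–OTf loses OTf⁻: pKₐ(CF₃SO₃H (triflic acid)) ≈ -14
(CH₃)₂CH–I loses I⁻: pKₐ(HI) ≈ -10
(CH₃)₂CH–Cl loses Cl⁻: pKₐ(HCl) ≈ -7
(CH₃)₂CH–ONO₂ loses NO₃⁻: pKₐ(HNO₃) ≈ -1.3
(CH₃)₂CH–OAc loses AcO⁻: pKₐ(CH₃COOH) ≈ 4.8

(CH₃)₂CH–N₂⁺ > (CH₃)₂CH–OTf > (CH₃)₂CH–I > (CH₃)₂CH–Cl > (CH₃)₂CH–ONO₂ > (CH₃)₂CH–OAc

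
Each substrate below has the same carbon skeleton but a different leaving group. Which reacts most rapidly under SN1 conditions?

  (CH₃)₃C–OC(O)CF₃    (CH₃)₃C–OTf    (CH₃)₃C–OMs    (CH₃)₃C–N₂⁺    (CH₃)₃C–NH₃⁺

Same R in every case — rank the leaving groups.
A good leaving group is a weak base: the lower the pKₐ of its conjugate acid, the more readily it departs.
(CH₃)₃C–N₂⁺ loses N₂: no meaningful conjugate acid; N₂ departs as an exceptionally stable neutral molecule
(CH₃)₃C–OTf loses OTf⁻: pKₐ(CF₃SO₃H (triflic acid)) ≈ -14
(CH₃)₃C–OMs loses OMs⁻: pKₐ(CH₃SO₃H (MsOH)) ≈ -1.9
(CH₃)₃C–OC(O)CF₃ loses CF₃COO⁻: pKₐ(CF₃COOH) ≈ 0.2
(CH₃)₃C–NH₃⁺ loses NH₃: pKₐ(NH₄⁺) ≈ 9.2

(CH₃)₃C–N₂⁺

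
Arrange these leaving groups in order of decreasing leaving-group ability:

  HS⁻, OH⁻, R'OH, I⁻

I⁻ > R'OH > HS⁻ > OH⁻

Rank by basicity of the departing species: weakest base leaves most easily.
I⁻: pKₐ(HI) ≈ -10
R'OH: pKₐ(R'OH₂⁺) ≈ -2.4
HS⁻: pKₐ(H₂S) ≈ 7
OH⁻: pKₐ(H₂O) ≈ 15.7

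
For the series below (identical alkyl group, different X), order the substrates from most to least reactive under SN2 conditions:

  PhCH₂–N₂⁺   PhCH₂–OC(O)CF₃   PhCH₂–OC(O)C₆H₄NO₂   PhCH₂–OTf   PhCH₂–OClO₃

PhCH₂–N₂⁺ > PhCH₂–OTf > PhCH₂–OClO₃ > PhCH₂–OC(O)CF₃ > PhCH₂–OC(O)C₆H₄NO₂

The skeletons are identical, so relative rate is governed entirely by leaving-group ability.
The more stable X⁻ (or X) is on its own — i.e. the weaker a base it is — the better a leaving group it makes.
PhCH₂–N₂⁺ loses N₂: no meaningful conjugate acid; N₂ departs as an exceptionally stable neutral molecule
PhCH₂–OTf loses OTf⁻: pKₐ(CF₃SO₃H (triflic acid)) ≈ -14
PhCH₂–OClO₃ loses ClO₄⁻: pKₐ(HClO₄) ≈ -10
PhCH₂–OC(O)CF₃ loses CF₃COO⁻: pKₐ(CF₃COOH) ≈ 0.2
PhCH₂–OC(O)C₆H₄NO₂ loses p-O₂N–C₆H₄–COO⁻: pKₐ(p-nitrobenzoic acid) ≈ 3.4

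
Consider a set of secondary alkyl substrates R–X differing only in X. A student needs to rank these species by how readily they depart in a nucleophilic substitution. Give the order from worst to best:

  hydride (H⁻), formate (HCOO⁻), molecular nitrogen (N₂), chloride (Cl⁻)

A good leaving group is a weak base: the lower the pKₐ of its conjugate acid, the more readily it departs.
molecular nitrogen (N₂): no meaningful conjugate acid; N₂ departs as an exceptionally stable neutral molecule
chloride (Cl⁻): pKₐ(HCl) ≈ -7
formate (HCOO⁻): pKₐ(HCOOH) ≈ 3.8
hydride (H⁻): pKₐ(H₂) ≈ 36
The question asks for worst first, so the sequence is read in increasing leaving-group ability.

hydride (H⁻) < formate (HCOO⁻) < chloride (Cl⁻) < molecular nitrogen (N₂)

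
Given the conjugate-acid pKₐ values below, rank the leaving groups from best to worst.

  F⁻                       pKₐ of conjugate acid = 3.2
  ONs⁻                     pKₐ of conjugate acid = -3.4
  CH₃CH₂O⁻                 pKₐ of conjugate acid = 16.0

ONs⁻ > F⁻ > CH₃CH₂O⁻

Lower conjugate-acid pKₐ ⇒ weaker base ⇒ better leaving group.
Sorting by the given values: ONs⁻ (-3.4), F⁻ (3.2), CH₃CH₂O⁻ (16.0).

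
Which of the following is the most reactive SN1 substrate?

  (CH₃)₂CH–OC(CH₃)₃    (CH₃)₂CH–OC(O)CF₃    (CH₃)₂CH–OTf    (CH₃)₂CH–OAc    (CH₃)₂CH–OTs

(CH₃)₂CH–OTf

The skeletons are identical, so relative rate is governed entirely by leaving-group ability.
The more stable X⁻ (or X) is on its own — i.e. the weaker a base it is — the better a leaving group it makes.
(CH₃)₂CH–OTf loses OTf⁻: pKₐ(CF₃SO₃H (triflic acid)) ≈ -14
(CH₃)₂CH–OTs loses OTs⁻: pKₐ(p-CH₃C₆H₄SO₃H (TsOH)) ≈ -2.8
(CH₃)₂CH–OC(O)CF₃ loses CF₃COO⁻: pKₐ(CF₃COOH) ≈ 0.2
(CH₃)₂CH–OAc loses AcO⁻: pKₐ(CH₃COOH) ≈ 4.8
(CH₃)₂CH–OC(CH₃)₃ loses (CH₃)₃CO⁻: pKₐ(t-BuOH) ≈ 18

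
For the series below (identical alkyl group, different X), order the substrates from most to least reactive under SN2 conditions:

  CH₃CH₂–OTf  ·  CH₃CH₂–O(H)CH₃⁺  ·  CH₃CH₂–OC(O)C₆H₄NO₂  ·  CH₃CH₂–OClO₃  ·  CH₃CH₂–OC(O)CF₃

The skeletons are identical, so relative rate is governed entirely by leaving-group ability.
The more stable X⁻ (or X) is on its own — i.e. the weaker a base it is — the better a leaving group it makes.
CH₃CH₂–OTf loses OTf⁻: pKₐ(CF₃SO₃H (triflic acid)) ≈ -14
CH₃CH₂–OClO₃ loses ClO₄⁻: pKₐ(HClO₄) ≈ -10
CH₃CH₂–O(H)CH₃⁺ loses R'OH: pKₐ(R'OH₂⁺) ≈ -2.4
CH₃CH₂–OC(O)CF₃ loses CF₃COO⁻: pKₐ(CF₃COOH) ≈ 0.2
CH₃CH₂–OC(O)C₆H₄NO₂ loses p-O₂N–C₆H₄–COO⁻: pKₐ(p-nitrobenzoic acid) ≈ 3.4

CH₃CH₂–OTf > CH₃CH₂–OClO₃ > CH₃CH₂–O(H)CH₃⁺ > CH₃CH₂–OC(O)CF₃ > CH₃CH₂–OC(O)C₆H₄NO₂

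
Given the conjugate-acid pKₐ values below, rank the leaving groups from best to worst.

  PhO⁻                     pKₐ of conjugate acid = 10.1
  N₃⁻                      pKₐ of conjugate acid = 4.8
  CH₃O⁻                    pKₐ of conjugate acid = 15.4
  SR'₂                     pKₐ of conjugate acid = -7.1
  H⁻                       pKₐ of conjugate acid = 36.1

Lower conjugate-acid pKₐ ⇒ weaker base ⇒ better leaving group.
Sorting by the given values: SR'₂ (-7.1), N₃⁻ (4.8), PhO⁻ (10.1), CH₃O⁻ (15.4), H⁻ (36.1).

SR'₂ > N₃⁻ > PhO⁻ > CH₃O⁻ > H⁻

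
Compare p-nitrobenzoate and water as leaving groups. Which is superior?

water

water is the better leaving group.
pKₐ(H₃O⁺) ≈ -1.7 versus pKₐ(p-nitrobenzoic acid) ≈ 3.4: water is the much weaker base.
Neutral; leaves from a protonated alcohol (R–OH₂⁺).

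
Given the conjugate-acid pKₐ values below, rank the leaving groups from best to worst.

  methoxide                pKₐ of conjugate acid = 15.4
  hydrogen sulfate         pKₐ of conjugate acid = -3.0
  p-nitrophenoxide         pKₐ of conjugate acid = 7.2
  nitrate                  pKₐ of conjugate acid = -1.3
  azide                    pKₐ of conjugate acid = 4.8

Lower conjugate-acid pKₐ ⇒ weaker base ⇒ better leaving group.
Sorting by the given values: hydrogen sulfate (-3.0), nitrate (-1.3), azide (4.8), p-nitrophenoxide (7.2), methoxide (15.4).

hydrogen sulfate > nitrate > azide > p-nitrophenoxide > methoxide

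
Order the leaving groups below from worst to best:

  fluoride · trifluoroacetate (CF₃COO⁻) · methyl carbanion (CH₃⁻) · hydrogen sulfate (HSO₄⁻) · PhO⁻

methyl carbanion (CH₃⁻) < PhO⁻ < fluoride < trifluoroacetate (CF₃COO⁻) < hydrogen sulfate (HSO₄⁻)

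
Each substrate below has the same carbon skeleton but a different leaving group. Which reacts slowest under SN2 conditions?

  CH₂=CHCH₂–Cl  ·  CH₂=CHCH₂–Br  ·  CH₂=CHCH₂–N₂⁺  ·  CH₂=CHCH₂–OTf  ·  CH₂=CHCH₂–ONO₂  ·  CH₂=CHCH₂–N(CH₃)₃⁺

CH₂=CHCH₂–N(CH₃)₃⁺

With the same alkyl group throughout, only the leaving group differentiates the rates.
Leaving-group ability tracks the stability of the departed species; conjugate-acid pKₐ is the usual yardstick (lower pKₐ → better LG).
CH₂=CHCH₂–N₂⁺ loses N₂: no meaningful conjugate acid; N₂ departs as an exceptionally stable neutral molecule
CH₂=CHCH₂–OTf loses OTf⁻: pKₐ(CF₃SO₃H (triflic acid)) ≈ -14
CH₂=CHCH₂–Br loses Br⁻: pKₐ(HBr) ≈ -9
CH₂=CHCH₂–Cl loses Cl⁻: pKₐ(HCl) ≈ -7
CH₂=CHCH₂–ONO₂ loses NO₃⁻: pKₐ(HNO₃) ≈ -1.3
CH₂=CHCH₂–N(CH₃)₃⁺ loses NR'₃: pKₐ(R'₃NH⁺) ≈ 10.7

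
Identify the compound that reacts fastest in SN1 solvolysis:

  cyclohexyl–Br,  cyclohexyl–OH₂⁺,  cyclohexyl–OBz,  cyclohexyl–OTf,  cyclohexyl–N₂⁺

With the same alkyl group throughout, only the leaving group differentiates the rates.
The more stable X⁻ (or X) is on its own — i.e. the weaker a base it is — the better a leaving group it makes.
cyclohexyl–N₂⁺ loses N₂: no meaningful conjugate acid; N₂ departs as an exceptionally stable neutral molecule
cyclohexyl–OTf loses OTf⁻: pKₐ(CF₃SO₃H (triflic acid)) ≈ -14
cyclohexyl–Br loses Br⁻: pKₐ(HBr) ≈ -9
cyclohexyl–OH₂⁺ loses H₂O: pKₐ(H₃O⁺) ≈ -1.7
cyclohexyl–OBz loses PhCOO⁻: pKₐ(C₆H₅COOH) ≈ 4.2

cyclohexyl–N₂⁺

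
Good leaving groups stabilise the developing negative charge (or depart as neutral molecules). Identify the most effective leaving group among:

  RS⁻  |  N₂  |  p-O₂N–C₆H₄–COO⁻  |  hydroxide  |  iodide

N₂

The more stable X⁻ (or X) is on its own — i.e. the weaker a base it is — the better a leaving group it makes.
N₂: no meaningful conjugate acid; N₂ departs as an exceptionally stable neutral molecule
iodide: pKₐ(HI) ≈ -10
p-O₂N–C₆H₄–COO⁻: pKₐ(p-nitrobenzoic acid) ≈ 3.4
RS⁻: pKₐ(RSH (a thiol)) ≈ 10.5
hydroxide: pKₐ(H₂O) ≈ 15.7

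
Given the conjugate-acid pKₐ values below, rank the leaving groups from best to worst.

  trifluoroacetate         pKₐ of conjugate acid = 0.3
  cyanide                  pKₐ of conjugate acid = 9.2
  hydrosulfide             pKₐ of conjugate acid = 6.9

Lower conjugate-acid pKₐ ⇒ weaker base ⇒ better leaving group.
Sorting by the given values: trifluoroacetate (0.3), hydrosulfide (6.9), cyanide (9.2).

trifluoroacetate > hydrosulfide > cyanide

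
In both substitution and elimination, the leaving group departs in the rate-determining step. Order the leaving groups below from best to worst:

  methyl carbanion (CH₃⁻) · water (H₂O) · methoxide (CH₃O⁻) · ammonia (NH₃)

water (H₂O) > ammonia (NH₃) > methoxide (CH₃O⁻) > methyl carbanion (CH₃⁻)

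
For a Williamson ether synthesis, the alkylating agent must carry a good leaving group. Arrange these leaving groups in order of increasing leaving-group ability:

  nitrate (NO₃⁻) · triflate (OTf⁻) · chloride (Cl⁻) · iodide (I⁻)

nitrate (NO₃⁻) < chloride (Cl⁻) < iodide (I⁻) < triflate (OTf⁻)

Leaving-group ability tracks the stability of the departed species; conjugate-acid pKₐ is the usual yardstick (lower pKₐ → better LG).
triflate (OTf⁻): pKₐ(CF₃SO₃H (triflic acid)) ≈ -14
iodide (I⁻): pKₐ(HI) ≈ -10
chloride (Cl⁻): pKₐ(HCl) ≈ -7
nitrate (NO₃⁻): pKₐ(HNO₃) ≈ -1.3
The question asks for worst first, so the sequence is read in increasing leaving-group ability.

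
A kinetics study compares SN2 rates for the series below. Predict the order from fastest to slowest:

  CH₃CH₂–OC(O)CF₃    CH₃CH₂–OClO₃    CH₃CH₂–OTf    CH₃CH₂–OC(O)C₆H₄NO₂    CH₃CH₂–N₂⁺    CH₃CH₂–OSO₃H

CH₃CH₂–N₂⁺ > CH₃CH₂–OTf > CH₃CH₂–OClO₃ > CH₃CH₂–OSO₃H > CH₃CH₂–OC(O)CF₃ > CH₃CH₂–OC(O)C₆H₄NO₂

With the same alkyl group throughout, only the leaving group differentiates the rates.
The more stable X⁻ (or X) is on its own — i.e. the weaker a base it is — the better a leaving group it makes.
CH₃CH₂–N₂⁺ loses N₂: no meaningful conjugate acid; N₂ departs as an exceptionally stable neutral molecule
CH₃CH₂–OTf loses OTf⁻: pKₐ(CF₃SO₃H (triflic acid)) ≈ -14
CH₃CH₂–OClO₃ loses ClO₄⁻: pKₐ(HClO₄) ≈ -10
CH₃CH₂–OSO₃H loses HSO₄⁻: pKₐ(H₂SO₄) ≈ -3
CH₃CH₂–OC(O)CF₃ loses CF₃COO⁻: pKₐ(CF₃COOH) ≈ 0.2
CH₃CH₂–OC(O)C₆H₄NO₂ loses p-O₂N–C₆H₄–COO⁻: pKₐ(p-nitrobenzoic acid) ≈ 3.4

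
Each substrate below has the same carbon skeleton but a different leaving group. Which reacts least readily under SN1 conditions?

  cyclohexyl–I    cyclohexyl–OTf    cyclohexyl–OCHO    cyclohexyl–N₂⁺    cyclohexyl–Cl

cyclohexyl–OCHO

The skeletons are identical, so relative rate is governed entirely by leaving-group ability.
Leaving-group ability tracks the stability of the departed species; conjugate-acid pKₐ is the usual yardstick (lower pKₐ → better LG).
cyclohexyl–N₂⁺ loses N₂: no meaningful conjugate acid; N₂ departs as an exceptionally stable neutral molecule
cyclohexyl–OTf loses OTf⁻: pKₐ(CF₃SO₃H (triflic acid)) ≈ -14
cyclohexyl–I loses I⁻: pKₐ(HI) ≈ -10
cyclohexyl–Cl loses Cl⁻: pKₐ(HCl) ≈ -7
cyclohexyl–OCHO loses HCOO⁻: pKₐ(HCOOH) ≈ 3.8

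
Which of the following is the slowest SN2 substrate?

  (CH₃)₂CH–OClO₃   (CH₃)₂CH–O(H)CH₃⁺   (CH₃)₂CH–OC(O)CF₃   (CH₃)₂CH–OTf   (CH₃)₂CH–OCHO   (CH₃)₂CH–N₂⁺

With the same alkyl group throughout, only the leaving group differentiates the rates.
Leaving-group ability tracks the stability of the departed species; conjugate-acid pKₐ is the usual yardstick (lower pKₐ → better LG).
(CH₃)₂CH–N₂⁺ loses N₂: no meaningful conjugate acid; N₂ departs as an exceptionally stable neutral molecule
(CH₃)₂CH–OTf loses OTf⁻: pKₐ(CF₃SO₃H (triflic acid)) ≈ -14
(CH₃)₂CH–OClO₃ loses ClO₄⁻: pKₐ(HClO₄) ≈ -10
(CH₃)₂CH–O(H)CH₃⁺ loses R'OH: pKₐ(R'OH₂⁺) ≈ -2.4
(CH₃)₂CH–OC(O)CF₃ loses CF₃COO⁻: pKₐ(CF₃COOH) ≈ 0.2
(CH₃)₂CH–OCHO loses HCOO⁻: pKₐ(HCOOH) ≈ 3.8

(CH₃)₂CH–OCHO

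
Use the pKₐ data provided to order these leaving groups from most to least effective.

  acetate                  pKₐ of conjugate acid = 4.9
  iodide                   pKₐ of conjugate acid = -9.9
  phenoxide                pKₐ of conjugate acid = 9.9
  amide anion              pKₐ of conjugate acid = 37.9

Lower conjugate-acid pKₐ ⇒ weaker base ⇒ better leaving group.
Sorting by the given values: iodide (-9.9), acetate (4.9), phenoxide (9.9), amide anion (37.9).

iodide > acetate > phenoxide > amide anion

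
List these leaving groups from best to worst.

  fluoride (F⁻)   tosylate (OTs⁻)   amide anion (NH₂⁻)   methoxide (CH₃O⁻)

Leaving-group ability tracks the stability of the departed species; conjugate-acid pKₐ is the usual yardstick (lower pKₐ → better LG).
tosylate (OTs⁻): pKₐ(p-CH₃C₆H₄SO₃H (TsOH)) ≈ -2.8
fluoride (F⁻): pKₐ(HF) ≈ 3.2
methoxide (CH₃O⁻): pKₐ(CH₃OH) ≈ 15.5
amide anion (NH₂⁻): pKₐ(NH₃) ≈ 38

tosylate (OTs⁻) > fluoride (F⁻) > methoxide (CH₃O⁻) > amide anion (NH₂⁻)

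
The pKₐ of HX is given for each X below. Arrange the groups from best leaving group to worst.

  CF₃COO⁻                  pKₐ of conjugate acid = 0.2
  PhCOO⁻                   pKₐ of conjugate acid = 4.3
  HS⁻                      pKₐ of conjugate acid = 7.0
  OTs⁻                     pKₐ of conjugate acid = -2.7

OTs⁻ > CF₃COO⁻ > PhCOO⁻ > HS⁻

Lower conjugate-acid pKₐ ⇒ weaker base ⇒ better leaving group.
Sorting by the given values: OTs⁻ (-2.7), CF₃COO⁻ (0.2), PhCOO⁻ (4.3), HS⁻ (7.0).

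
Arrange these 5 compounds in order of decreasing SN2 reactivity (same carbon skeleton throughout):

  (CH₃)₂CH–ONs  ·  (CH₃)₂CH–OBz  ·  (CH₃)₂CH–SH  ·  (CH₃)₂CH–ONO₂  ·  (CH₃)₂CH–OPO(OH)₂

(CH₃)₂CH–ONs > (CH₃)₂CH–ONO₂ > (CH₃)₂CH–OPO(OH)₂ > (CH₃)₂CH–OBz > (CH₃)₂CH–SH

With the same alkyl group throughout, only the leaving group differentiates the rates.
Leaving-group ability tracks the stability of the departed species; conjugate-acid pKₐ is the usual yardstick (lower pKₐ → better LG).
(CH₃)₂CH–ONs loses ONs⁻: pKₐ(p-O₂NC₆H₄SO₃H) ≈ -3.5
(CH₃)₂CH–ONO₂ loses NO₃⁻: pKₐ(HNO₃) ≈ -1.3
(CH₃)₂CH–OPO(OH)₂ loses H₂PO₄⁻: pKₐ(H₃PO₄) ≈ 2.1
(CH₃)₂CH–OBz loses PhCOO⁻: pKₐ(C₆H₅COOH) ≈ 4.2
(CH₃)₂CH–SH loses HS⁻: pKₐ(H₂S) ≈ 7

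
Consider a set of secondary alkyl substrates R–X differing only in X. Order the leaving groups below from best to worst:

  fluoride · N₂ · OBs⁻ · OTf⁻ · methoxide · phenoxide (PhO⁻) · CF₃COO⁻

N₂ > OTf⁻ > OBs⁻ > CF₃COO⁻ > fluoride > phenoxide (PhO⁻) > methoxide

Leaving-group ability tracks the stability of the departed species; conjugate-acid pKₐ is the usual yardstick (lower pKₐ → better LG).
N₂: no meaningful conjugate acid; N₂ departs as an exceptionally stable neutral molecule
OTf⁻: pKₐ(CF₃SO₃H (triflic acid)) ≈ -14
OBs⁻: pKₐ(p-BrC₆H₄SO₃H) ≈ -2.8
CF₃COO⁻: pKₐ(CF₃COOH) ≈ 0.2
fluoride: pKₐ(HF) ≈ 3.2
phenoxide (PhO⁻): pKₐ(C₆H₅OH (phenol)) ≈ 10
methoxide: pKₐ(CH₃OH) ≈ 15.5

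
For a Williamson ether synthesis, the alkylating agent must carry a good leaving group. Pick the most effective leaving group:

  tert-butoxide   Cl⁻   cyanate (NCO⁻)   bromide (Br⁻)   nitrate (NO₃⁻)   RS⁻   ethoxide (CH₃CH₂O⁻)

bromide (Br⁻)

A good leaving group is a weak base: the lower the pKₐ of its conjugate acid, the more readily it departs.
bromide (Br⁻): pKₐ(HBr) ≈ -9
Cl⁻: pKₐ(HCl) ≈ -7
nitrate (NO₃⁻): pKₐ(HNO₃) ≈ -1.3
cyanate (NCO⁻): pKₐ(HOCN) ≈ 3.5
RS⁻: pKₐ(RSH (a thiol)) ≈ 10.5
ethoxide (CH₃CH₂O⁻): pKₐ(CH₃CH₂OH) ≈ 16
tert-butoxide: pKₐ(t-BuOH) ≈ 18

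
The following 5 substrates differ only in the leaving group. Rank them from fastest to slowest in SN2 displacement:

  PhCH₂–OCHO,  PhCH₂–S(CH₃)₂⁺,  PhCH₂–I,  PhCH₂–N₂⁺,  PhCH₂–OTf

With the same alkyl group throughout, only the leaving group differentiates the rates.
Rank by basicity of the departing species: weakest base leaves most easily.
PhCH₂–N₂⁺ loses N₂: no meaningful conjugate acid; N₂ departs as an exceptionally stable neutral molecule
PhCH₂–OTf loses OTf⁻: pKₐ(CF₃SO₃H (triflic acid)) ≈ -14
PhCH₂–I loses I⁻: pKₐ(HI) ≈ -10
PhCH₂–S(CH₃)₂⁺ loses SR'₂: pKₐ(R'₂SH⁺) ≈ -7
PhCH₂–OCHO loses HCOO⁻: pKₐ(HCOOH) ≈ 3.8

PhCH₂–N₂⁺ > PhCH₂–OTf > PhCH₂–I > PhCH₂–S(CH₃)₂⁺ > PhCH₂–OCHO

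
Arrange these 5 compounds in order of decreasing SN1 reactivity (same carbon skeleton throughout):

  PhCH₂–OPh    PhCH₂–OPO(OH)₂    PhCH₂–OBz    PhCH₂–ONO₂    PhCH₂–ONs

PhCH₂–ONs > PhCH₂–ONO₂ > PhCH₂–OPO(OH)₂ > PhCH₂–OBz > PhCH₂–OPh

The skeletons are identical, so relative rate is governed entirely by leaving-group ability.
Leaving-group ability tracks the stability of the departed species; conjugate-acid pKₐ is the usual yardstick (lower pKₐ → better LG).
PhCH₂–ONs loses ONs⁻: pKₐ(p-O₂NC₆H₄SO₃H) ≈ -3.5
PhCH₂–ONO₂ loses NO₃⁻: pKₐ(HNO₃) ≈ -1.3
PhCH₂–OPO(OH)₂ loses H₂PO₄⁻: pKₐ(H₃PO₄) ≈ 2.1
PhCH₂–OBz loses PhCOO⁻: pKₐ(C₆H₅COOH) ≈ 4.2
PhCH₂–OPh loses PhO⁻: pKₐ(C₆H₅OH (phenol)) ≈ 10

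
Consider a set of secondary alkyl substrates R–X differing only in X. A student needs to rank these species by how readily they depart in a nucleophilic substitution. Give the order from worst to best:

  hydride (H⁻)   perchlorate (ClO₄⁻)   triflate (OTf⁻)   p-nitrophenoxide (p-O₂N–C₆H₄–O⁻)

triflate (OTf⁻): pKₐ(CF₃SO₃H (triflic acid)) ≈ -14
perchlorate (ClO₄⁻): pKₐ(HClO₄) ≈ -10 — extremely weak base; rarely used for safety reasons
p-nitrophenoxide (p-O₂N–C₆H₄–O⁻): pKₐ(p-nitrophenol) ≈ 7.2 — nitro group delocalises the charge; the classic chromogenic LG
hydride (H⁻): pKₐ(H₂) ≈ 36
Reversing gives the worst-to-best order requested.

hydride (H⁻) < p-nitrophenoxide (p-O₂N–C₆H₄–O⁻) < perchlorate (ClO₄⁻) < triflate (OTf⁻)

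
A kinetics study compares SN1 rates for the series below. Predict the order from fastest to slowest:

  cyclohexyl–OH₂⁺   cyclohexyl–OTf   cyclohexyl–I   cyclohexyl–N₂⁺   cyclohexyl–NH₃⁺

cyclohexyl–N₂⁺ > cyclohexyl–OTf > cyclohexyl–I > cyclohexyl–OH₂⁺ > cyclohexyl–NH₃⁺

The skeletons are identical, so relative rate is governed entirely by leaving-group ability.
Leaving-group ability tracks the stability of the departed species; conjugate-acid pKₐ is the usual yardstick (lower pKₐ → better LG).
cyclohexyl–N₂⁺ loses N₂: no meaningful conjugate acid; N₂ departs as an exceptionally stable neutral molecule
cyclohexyl–OTf loses OTf⁻: pKₐ(CF₃SO₃H (triflic acid)) ≈ -14
cyclohexyl–I loses I⁻: pKₐ(HI) ≈ -10
cyclohexyl–OH₂⁺ loses H₂O: pKₐ(H₃O⁺) ≈ -1.7
cyclohexyl–NH₃⁺ loses NH₃: pKₐ(NH₄⁺) ≈ 9.2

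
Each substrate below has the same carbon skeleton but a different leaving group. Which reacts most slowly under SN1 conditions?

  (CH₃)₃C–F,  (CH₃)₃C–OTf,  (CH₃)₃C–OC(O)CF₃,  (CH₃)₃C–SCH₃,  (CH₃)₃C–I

(CH₃)₃C–SCH₃

Same R in every case — rank the leaving groups.
A good leaving group is a weak base: the lower the pKₐ of its conjugate acid, the more readily it departs.
(CH₃)₃C–OTf loses OTf⁻: pKₐ(CF₃SO₃H (triflic acid)) ≈ -14
(CH₃)₃C–I loses I⁻: pKₐ(HI) ≈ -10
(CH₃)₃C–OC(O)CF₃ loses CF₃COO⁻: pKₐ(CF₃COOH) ≈ 0.2
(CH₃)₃C–F loses F⁻: pKₐ(HF) ≈ 3.2
(CH₃)₃C–SCH₃ loses RS⁻: pKₐ(RSH (a thiol)) ≈ 10.5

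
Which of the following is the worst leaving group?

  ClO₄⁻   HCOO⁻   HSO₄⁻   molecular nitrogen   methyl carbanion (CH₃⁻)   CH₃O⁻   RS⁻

methyl carbanion (CH₃⁻)

molecular nitrogen: no meaningful conjugate acid; N₂ departs as an exceptionally stable neutral molecule
ClO₄⁻: pKₐ(HClO₄) ≈ -10
HSO₄⁻: pKₐ(H₂SO₄) ≈ -3
HCOO⁻: pKₐ(HCOOH) ≈ 3.8
RS⁻: pKₐ(RSH (a thiol)) ≈ 10.5
CH₃O⁻: pKₐ(CH₃OH) ≈ 15.5
methyl carbanion (CH₃⁻): pKₐ(CH₄) ≈ 48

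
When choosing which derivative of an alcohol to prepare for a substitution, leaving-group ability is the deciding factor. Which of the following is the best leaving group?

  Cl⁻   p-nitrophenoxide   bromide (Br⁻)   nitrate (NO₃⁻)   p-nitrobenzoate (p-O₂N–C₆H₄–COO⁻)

bromide (Br⁻)

bromide (Br⁻): pKₐ(HBr) ≈ -9
Cl⁻: pKₐ(HCl) ≈ -7
nitrate (NO₃⁻): pKₐ(HNO₃) ≈ -1.3
p-nitrobenzoate (p-O₂N–C₆H₄–COO⁻): pKₐ(p-nitrobenzoic acid) ≈ 3.4
p-nitrophenoxide: pKₐ(p-nitrophenol) ≈ 7.2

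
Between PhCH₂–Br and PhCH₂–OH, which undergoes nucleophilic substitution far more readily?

PhCH₂–Br

From PhCH₂–OH the departing group would be OH⁻ (pKₐ(H₂O) ≈ 15.7). Strong base; essentially never leaves without prior activation.
From PhCH₂–Br the leaving group is Br⁻ (pKₐ(HBr) ≈ -9). Weak base; good leaving group.
(In practice PhCH₂–Br is made from PhCH₂–OH by treatment with PBr₃, replacing the hydroxyl with bromide.)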